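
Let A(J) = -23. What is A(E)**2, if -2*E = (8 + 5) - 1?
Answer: 529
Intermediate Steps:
E = -6 (E = -((8 + 5) - 1)/2 = -(13 - 1)/2 = -1/2*12 = -6)
A(E)**2 = (-23)**2 = 529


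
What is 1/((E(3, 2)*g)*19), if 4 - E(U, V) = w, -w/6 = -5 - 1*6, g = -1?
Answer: 1/1178 ≈ 0.00084890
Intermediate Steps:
w = 66 (w = -6*(-5 - 1*6) = -6*(-5 - 6) = -6*(-11) = 66)
E(U, V) = -62 (E(U, V) = 4 - 1*66 = 4 - 66 = -62)
1/((E(3, 2)*g)*19) = 1/(-62*(-1)*19) = 1/(62*19) = 1/1178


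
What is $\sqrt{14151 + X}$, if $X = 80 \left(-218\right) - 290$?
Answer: $i \sqrt{3579} \approx 59.825 i$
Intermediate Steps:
$X = -17730$ ($X = -17440 - 290 = -17730$)
$\sqrt{14151 + X} = \sqrt{14151 - 17730} = \sqrt{-3579} = i \sqrt{3579}$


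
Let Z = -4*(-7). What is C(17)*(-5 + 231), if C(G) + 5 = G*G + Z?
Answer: 70512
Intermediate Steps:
Z = 28 (Z = -1*(-28) = 28)
C(G) = 23 + G**2 (C(G) = -5 + (G*G + 28) = -5 + (G**2 + 28) = -5 + (28 + G**2) = 23 + G**2)
C(17)*(-5 + 231) = (23 + 17**2)*(-5 + 231) = (23 + 289)*226 = 312*226 = 70512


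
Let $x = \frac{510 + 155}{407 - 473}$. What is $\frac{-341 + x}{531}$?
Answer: $- \frac{23171}{35046} \approx -0.66116$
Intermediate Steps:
$x = - \frac{665}{66}$ ($x = \frac{665}{-66} = 665 \left(- \frac{1}{66}\right) = - \frac{665}{66} \approx -10.076$)
$\frac{-341 + x}{531} = \frac{-341 - \frac{665}{66}}{531} = \frac{1}{531} \left(- \frac{23171}{66}\right) = - \frac{23171}{35046}$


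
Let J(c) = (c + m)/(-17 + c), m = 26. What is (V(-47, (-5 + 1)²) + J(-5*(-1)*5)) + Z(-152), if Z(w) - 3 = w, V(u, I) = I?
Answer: -1013/8 ≈ -126.63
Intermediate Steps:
J(c) = (26 + c)/(-17 + c) (J(c) = (c + 26)/(-17 + c) = (26 + c)/(-17 + c))
Z(w) = 3 + w
(V(-47, (-5 + 1)²) + J(-5*(-1)*5)) + Z(-152) = ((-5 + 1)² + (26 - 5*(-1)*5)/(-17 - 5*(-1)*5)) + (3 - 152) = ((-4)² + (26 + 5*5)/(-17 + 5*5)) - 149 = (16 + (26 + 25)/(-17 + 25)) - 149 = (16 + 51/8) - 149 = 179/8 - 149 = -1013/8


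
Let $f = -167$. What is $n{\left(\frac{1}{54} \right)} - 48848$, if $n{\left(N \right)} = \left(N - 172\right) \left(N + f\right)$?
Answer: $- \frac{58699889}{2916} \approx -20130.0$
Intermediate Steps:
$n{\left(N \right)} = \left(-172 + N\right) \left(-167 + N\right)$ ($n{\left(N \right)} = \left(N - 172\right) \left(N - 167\right) = \left(-172 + N\right) \left(-167 + N\right)$)
$n{\left(\frac{1}{54} \right)} - 48848 = \left(28724 + \left(\frac{1}{54}\right)^{2} - \frac{339}{54}\right) - 48848 = \left(28724 + \left(\frac{1}{54}\right)^{2} - \frac{113}{18}\right) - 48848 = \left(28724 + \frac{1}{2916} - \frac{113}{18}\right) - 48848 = \frac{83740879}{2916} - 48848 = - \frac{58699889}{2916}$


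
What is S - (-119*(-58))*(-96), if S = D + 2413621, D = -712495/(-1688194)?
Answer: 5193245041817/1688194 ≈ 3.0762e+6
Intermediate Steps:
D = 712495/1688194 (D = -712495*(-1/1688194) = 712495/1688194 ≈ 0.42205)
S = 4074661202969/1688194 (S = 712495/1688194 + 2413621 = 4074661202969/1688194 ≈ 2.4136e+6)
S - (-119*(-58))*(-96) = 4074661202969/1688194 - (-119*(-58))*(-96) = 4074661202969/1688194 - 6902*(-96) = 4074661202969/1688194 - 1*(-662592) = 4074661202969/1688194 + 662592 = 5193245041817/1688194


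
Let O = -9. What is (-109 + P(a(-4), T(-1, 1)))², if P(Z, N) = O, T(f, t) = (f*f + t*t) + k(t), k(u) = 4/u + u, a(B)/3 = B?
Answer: 13924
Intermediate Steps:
a(B) = 3*B
k(u) = u + 4/u
T(f, t) = t + f² + t² + 4/t (T(f, t) = (f*f + t*t) + (t + 4/t) = (f² + t²) + (t + 4/t) = t + f² + t² + 4/t)
P(Z, N) = -9
(-109 + P(a(-4), T(-1, 1)))² = (-109 - 9)² = (-118)² = 13924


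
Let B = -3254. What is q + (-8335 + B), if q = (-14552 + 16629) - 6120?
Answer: -15632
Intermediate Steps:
q = -4043 (q = 2077 - 6120 = -4043)
q + (-8335 + B) = -4043 + (-8335 - 3254) = -4043 - 11589 = -15632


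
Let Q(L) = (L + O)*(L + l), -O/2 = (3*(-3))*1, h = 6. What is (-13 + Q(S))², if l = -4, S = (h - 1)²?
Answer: 792100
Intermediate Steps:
S = 25 (S = (6 - 1)² = 5² = 25)
O = 18 (O = -2*3*(-3) = -(-18) = -2*(-9) = 18)
Q(L) = (-4 + L)*(18 + L) (Q(L) = (L + 18)*(L - 4) = (18 + L)*(-4 + L) = (-4 + L)*(18 + L))
(-13 + Q(S))² = (-13 + (-72 + 25² + 14*25))² = (-13 + (-72 + 625 + 350))² = (-13 + 903)² = 890² = 792100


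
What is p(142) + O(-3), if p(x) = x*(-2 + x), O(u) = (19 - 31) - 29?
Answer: 19839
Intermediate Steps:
O(u) = -41 (O(u) = -12 - 29 = -41)
p(142) + O(-3) = 142*(-2 + 142) - 41 = 142*140 - 41 = 19880 - 41 = 19839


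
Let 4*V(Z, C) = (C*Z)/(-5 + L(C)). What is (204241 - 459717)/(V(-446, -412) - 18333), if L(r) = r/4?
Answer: 13795704/1012951 ≈ 13.619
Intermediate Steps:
L(r) = r/4 (L(r) = r*(1/4) = r/4)
V(Z, C) = C*Z/(4*(-5 + C/4)) (V(Z, C) = ((C*Z)/(-5 + C/4))/4 = (C*Z/(-5 + C/4))/4 = C*Z/(4*(-5 + C/4)))
(204241 - 459717)/(V(-446, -412) - 18333) = (204241 - 459717)/(-412*(-446)/(-20 - 412) - 18333) = -255476/(-412*(-446)/(-432) - 18333) = -255476/(-412*(-446)*(-1/432) - 18333) = -255476/(-22969/54 - 18333) = -255476/(-1012951/54) = -255476*(-54/1012951) = 13795704/1012951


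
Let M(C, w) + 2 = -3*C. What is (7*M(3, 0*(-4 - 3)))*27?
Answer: -2079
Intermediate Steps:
M(C, w) = -2 - 3*C
(7*M(3, 0*(-4 - 3)))*27 = (7*(-2 - 3*3))*27 = (7*(-2 - 9))*27 = (7*(-11))*27 = -77*27 = -2079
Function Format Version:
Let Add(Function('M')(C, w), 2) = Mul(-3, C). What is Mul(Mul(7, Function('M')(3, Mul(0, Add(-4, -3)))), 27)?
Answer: -2079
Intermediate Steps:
Function('M')(C, w) = Add(-2, Mul(-3, C))
Mul(Mul(7, Function('M')(3, Mul(0, Add(-4, -3)))), 27) = Mul(Mul(7, Add(-2, Mul(-3, 3))), 27) = Mul(Mul(7, Add(-2, -9)), 27) = Mul(Mul(7, -11), 27) = Mul(-77, 27) = -2079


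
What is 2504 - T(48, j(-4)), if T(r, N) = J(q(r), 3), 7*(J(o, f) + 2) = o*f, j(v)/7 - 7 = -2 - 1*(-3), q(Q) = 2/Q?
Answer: 140335/56 ≈ 2506.0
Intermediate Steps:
j(v) = 56 (j(v) = 49 + 7*(-2 - 1*(-3)) = 49 + 7*(-2 + 3) = 49 + 7*1 = 49 + 7 = 56)
J(o, f) = -2 + f*o/7 (J(o, f) = -2 + (o*f)/7 = -2 + (f*o)/7 = -2 + f*o/7)
T(r, N) = -2 + 6/(7*r) (T(r, N) = -2 + (⅐)*3*(2/r) = -2 + 6/(7*r))
2504 - T(48, j(-4)) = 2504 - (-2 + (6/7)/48) = 2504 - (-2 + (6/7)*(1/48)) = 2504 - (-2 + 1/56) = 2504 - 1*(-111/56) = 2504 + 111/56 = 140335/56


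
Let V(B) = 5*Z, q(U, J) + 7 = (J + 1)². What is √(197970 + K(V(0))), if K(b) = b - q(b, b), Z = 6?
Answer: 3*√21894 ≈ 443.90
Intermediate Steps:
q(U, J) = -7 + (1 + J)² (q(U, J) = -7 + (J + 1)² = -7 + (1 + J)²)
V(B) = 30 (V(B) = 5*6 = 30)
K(b) = 7 + b - (1 + b)² (K(b) = b - (-7 + (1 + b)²) = b + (7 - (1 + b)²) = 7 + b - (1 + b)²)
√(197970 + K(V(0))) = √(197970 + (6 - 1*30 - 1*30²)) = √(197970 + (6 - 30 - 1*900)) = √(197970 + (6 - 30 - 900)) = √(197970 - 924) = √197046 = 3*√21894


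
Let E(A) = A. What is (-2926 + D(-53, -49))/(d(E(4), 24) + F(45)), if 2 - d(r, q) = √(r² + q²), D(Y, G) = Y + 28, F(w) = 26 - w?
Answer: -50167/303 + 11804*√37/303 ≈ 71.399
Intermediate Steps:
D(Y, G) = 28 + Y
d(r, q) = 2 - √(q² + r²) (d(r, q) = 2 - √(r² + q²) = 2 - √(q² + r²))
(-2926 + D(-53, -49))/(d(E(4), 24) + F(45)) = (-2926 + (28 - 53))/((2 - √(24² + 4²)) + (26 - 1*45)) = (-2926 - 25)/((2 - √(576 + 16)) + (26 - 45)) = -2951/((2 - √592) - 19) = -2951/((2 - 4*√37) - 19) = -2951/(-17 - 4*√37)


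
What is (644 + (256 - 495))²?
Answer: 164025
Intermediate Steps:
(644 + (256 - 495))² = (644 - 239)² = 405² = 164025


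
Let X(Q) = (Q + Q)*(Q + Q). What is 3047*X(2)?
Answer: 48752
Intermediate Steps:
X(Q) = 4*Q**2 (X(Q) = (2*Q)*(2*Q) = 4*Q**2)
3047*X(2) = 3047*(4*2**2) = 3047*(4*4) = 3047*16 = 48752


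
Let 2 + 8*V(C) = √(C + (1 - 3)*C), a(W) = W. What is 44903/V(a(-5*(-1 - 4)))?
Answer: -718448/29 - 1796120*I/29 ≈ -24774.0 - 61935.0*I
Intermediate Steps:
V(C) = -¼ + √(-C)/8 (V(C) = -¼ + √(C + (1 - 3)*C)/8 = -¼ + √(C - 2*C)/8 = -¼ + √(-C)/8)
44903/V(a(-5*(-1 - 4))) = 44903/(-¼ + √(-(-5)*(-1 - 4))/8) = 44903/(-¼ + √(-(-5)*(-5))/8) = 44903/(-¼ + √(-1*25)/8) = 44903/(-¼ + √(-25)/8) = 44903/(-¼ + (5*I)/8) = 44903/(-¼ + 5*I/8) = 44903*(64*(-¼ - 5*I/8)/29) = 2873792*(-¼ - 5*I/8)/29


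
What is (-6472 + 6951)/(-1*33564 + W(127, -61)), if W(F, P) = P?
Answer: -479/33625 ≈ -0.014245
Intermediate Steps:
(-6472 + 6951)/(-1*33564 + W(127, -61)) = (-6472 + 6951)/(-1*33564 - 61) = 479/(-33564 - 61) = 479/(-33625) = 479*(-1/33625) = -479/33625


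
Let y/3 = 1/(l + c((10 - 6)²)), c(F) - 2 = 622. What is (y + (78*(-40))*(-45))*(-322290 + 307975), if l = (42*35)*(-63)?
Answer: -61625284797685/30662 ≈ -2.0098e+9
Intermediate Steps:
c(F) = 624 (c(F) = 2 + 622 = 624)
l = -92610 (l = 1470*(-63) = -92610)
y = -1/30662 (y = 3/(-92610 + 624) = 3/(-91986) = 3*(-1/91986) = -1/30662 ≈ -3.2614e-5)
(y + (78*(-40))*(-45))*(-322290 + 307975) = (-1/30662 + (78*(-40))*(-45))*(-322290 + 307975) = (-1/30662 - 3120*(-45))*(-14315) = (-1/30662 + 140400)*(-14315) = (4304944799/30662)*(-14315) = -61625284797685/30662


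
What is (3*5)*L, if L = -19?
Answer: -285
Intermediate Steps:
(3*5)*L = (3*5)*(-19) = 15*(-19) = -285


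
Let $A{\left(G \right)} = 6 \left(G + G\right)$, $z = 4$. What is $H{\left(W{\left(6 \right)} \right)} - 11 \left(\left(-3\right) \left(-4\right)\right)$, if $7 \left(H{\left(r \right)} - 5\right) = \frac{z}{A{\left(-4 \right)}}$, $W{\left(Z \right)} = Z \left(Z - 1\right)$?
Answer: $- \frac{10669}{84} \approx -127.01$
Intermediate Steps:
$A{\left(G \right)} = 12 G$ ($A{\left(G \right)} = 6 \cdot 2 G = 12 G$)
$W{\left(Z \right)} = Z \left(-1 + Z\right)$
$H{\left(r \right)} = \frac{419}{84}$ ($H{\left(r \right)} = 5 + \frac{4 \frac{1}{12 \left(-4\right)}}{7} = 5 + \frac{4 \frac{1}{-48}}{7} = 5 + \frac{4 \left(- \frac{1}{48}\right)}{7} = 5 + \frac{1}{7} \left(- \frac{1}{12}\right) = 5 - \frac{1}{84} = \frac{419}{84}$)
$H{\left(W{\left(6 \right)} \right)} - 11 \left(\left(-3\right) \left(-4\right)\right) = \frac{419}{84} - 11 \left(\left(-3\right) \left(-4\right)\right) = \frac{419}{84} - 132 = - \frac{10669}{84}$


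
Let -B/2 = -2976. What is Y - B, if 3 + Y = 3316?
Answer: -2639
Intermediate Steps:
B = 5952 (B = -2*(-2976) = 5952)
Y = 3313 (Y = -3 + 3316 = 3313)
Y - B = 3313 - 1*5952 = 3313 - 5952 = -2639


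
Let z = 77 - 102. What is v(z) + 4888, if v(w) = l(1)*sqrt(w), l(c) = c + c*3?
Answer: 4888 + 20*I ≈ 4888.0 + 20.0*I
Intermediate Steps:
l(c) = 4*c (l(c) = c + 3*c = 4*c)
z = -25
v(w) = 4*sqrt(w) (v(w) = (4*1)*sqrt(w) = 4*sqrt(w))
v(z) + 4888 = 4*sqrt(-25) + 4888 = 4*(5*I) + 4888 = 20*I + 4888 = 4888 + 20*I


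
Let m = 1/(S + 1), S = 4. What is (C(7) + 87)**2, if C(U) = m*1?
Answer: 190096/25 ≈ 7603.8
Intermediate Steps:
m = 1/5 (m = 1/(4 + 1) = 1/5 ≈ 0.20000)
C(U) = 1/5 (C(U) = (1/5)*1 = 1/5)
(C(7) + 87)**2 = (1/5 + 87)**2 = (436/5)**2 = 190096/25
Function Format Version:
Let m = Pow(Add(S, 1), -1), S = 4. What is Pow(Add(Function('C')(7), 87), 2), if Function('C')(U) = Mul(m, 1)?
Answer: Rational(190096, 25) ≈ 7603.8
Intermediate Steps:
m = Rational(1, 5) (m = Pow(Add(4, 1), -1) = Pow(5, -1) = Rational(1, 5) ≈ 0.20000)
Function('C')(U) = Rational(1, 5) (Function('C')(U) = Mul(Rational(1, 5), 1) = Rational(1, 5))
Pow(Add(Function('C')(7), 87), 2) = Pow(Add(Rational(1, 5), 87), 2) = Pow(Rational(436, 5), 2) = Rational(190096, 25)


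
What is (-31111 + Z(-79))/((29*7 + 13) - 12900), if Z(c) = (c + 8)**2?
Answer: 4345/2114 ≈ 2.0553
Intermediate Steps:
Z(c) = (8 + c)**2
(-31111 + Z(-79))/((29*7 + 13) - 12900) = (-31111 + (8 - 79)**2)/((29*7 + 13) - 12900) = (-31111 + (-71)**2)/((203 + 13) - 12900) = (-31111 + 5041)/(216 - 12900) = -26070/(-12684) = -26070*(-1/12684) = 4345/2114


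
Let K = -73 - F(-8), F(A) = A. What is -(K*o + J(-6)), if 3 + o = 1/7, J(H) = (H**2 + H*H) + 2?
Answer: -1818/7 ≈ -259.71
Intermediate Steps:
J(H) = 2 + 2*H**2 (J(H) = (H**2 + H**2) + 2 = 2*H**2 + 2 = 2 + 2*H**2)
o = -20/7 (o = -3 + 1/7 = -20/7 ≈ -2.8571)
K = -65 (K = -73 - 1*(-8) = -73 + 8 = -65)
-(K*o + J(-6)) = -(-65*(-20/7) + (2 + 2*(-6)**2)) = -(1300/7 + (2 + 2*36)) = -(1300/7 + (2 + 72)) = -(1300/7 + 74) = -1*1818/7 = -1818/7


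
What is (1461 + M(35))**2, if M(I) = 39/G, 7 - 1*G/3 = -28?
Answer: 2616117904/1225 ≈ 2.1356e+6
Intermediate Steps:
G = 105 (G = 21 - 3*(-28) = 21 + 84 = 105)
M(I) = 13/35 (M(I) = 39/105 = 39*(1/105) = 13/35)
(1461 + M(35))**2 = (1461 + 13/35)**2 = (51148/35)**2 = 2616117904/1225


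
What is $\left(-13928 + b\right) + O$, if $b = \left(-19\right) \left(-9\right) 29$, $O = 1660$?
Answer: $-7309$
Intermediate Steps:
$b = 4959$ ($b = 171 \cdot 29 = 4959$)
$\left(-13928 + b\right) + O = \left(-13928 + 4959\right) + 1660 = -8969 + 1660 = -7309$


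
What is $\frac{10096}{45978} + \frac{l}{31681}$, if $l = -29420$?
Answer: $- \frac{516410692}{728314509} \approx -0.70905$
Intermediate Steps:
$\frac{10096}{45978} + \frac{l}{31681} = \frac{10096}{45978} - \frac{29420}{31681} = 10096 \cdot \frac{1}{45978} - \frac{29420}{31681} = \frac{5048}{22989} - \frac{29420}{31681} = - \frac{516410692}{728314509}$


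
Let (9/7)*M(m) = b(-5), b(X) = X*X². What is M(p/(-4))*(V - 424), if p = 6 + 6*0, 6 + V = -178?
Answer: 532000/9 ≈ 59111.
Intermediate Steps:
V = -184 (V = -6 - 178 = -184)
p = 6 (p = 6 + 0 = 6)
b(X) = X³
M(m) = -875/9 (M(m) = (7/9)*(-5)³ = (7/9)*(-125) = -875/9)
M(p/(-4))*(V - 424) = -875*(-184 - 424)/9 = -875/9*(-608) = 532000/9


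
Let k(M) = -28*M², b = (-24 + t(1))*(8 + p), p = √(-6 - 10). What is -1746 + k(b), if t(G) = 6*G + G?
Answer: -390162 - 517888*I ≈ -3.9016e+5 - 5.1789e+5*I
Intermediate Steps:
t(G) = 7*G
p = 4*I (p = √(-16) = 4*I ≈ 4.0*I)
b = -136 - 68*I (b = (-24 + 7*1)*(8 + 4*I) = (-24 + 7)*(8 + 4*I) = -17*(8 + 4*I) = -136 - 68*I ≈ -136.0 - 68.0*I)
-1746 + k(b) = -1746 - 28*(-136 - 68*I)²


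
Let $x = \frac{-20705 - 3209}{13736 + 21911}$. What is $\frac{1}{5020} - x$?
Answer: $\frac{120083927}{178947940} \approx 0.67105$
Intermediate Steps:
$x = - \frac{23914}{35647} \approx -0.67086$
$\frac{1}{5020} - x = \frac{1}{5020} - - \frac{23914}{35647} = \frac{1}{5020} + \frac{23914}{35647} = \frac{120083927}{178947940}$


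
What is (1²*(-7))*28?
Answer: -196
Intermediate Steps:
(1²*(-7))*28 = (1*(-7))*28 = -7*28 = -196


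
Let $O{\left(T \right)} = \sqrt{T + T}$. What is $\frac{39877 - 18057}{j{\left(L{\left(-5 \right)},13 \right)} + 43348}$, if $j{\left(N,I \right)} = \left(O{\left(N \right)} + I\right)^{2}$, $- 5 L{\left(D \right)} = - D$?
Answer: $\frac{949497300}{1893556577} - \frac{567320 i \sqrt{2}}{1893556577} \approx 0.50144 - 0.00042371 i$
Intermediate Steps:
$L{\left(D \right)} = \frac{D}{5}$ ($L{\left(D \right)} = - \frac{\left(-1\right) D}{5} = \frac{D}{5}$)
$O{\left(T \right)} = \sqrt{2} \sqrt{T}$ ($O{\left(T \right)} = \sqrt{2 T} = \sqrt{2} \sqrt{T}$)
$j{\left(N,I \right)} = \left(I + \sqrt{2} \sqrt{N}\right)^{2}$ ($j{\left(N,I \right)} = \left(\sqrt{2} \sqrt{N} + I\right)^{2} = \left(I + \sqrt{2} \sqrt{N}\right)^{2}$)
$\frac{39877 - 18057}{j{\left(L{\left(-5 \right)},13 \right)} + 43348} = \frac{39877 - 18057}{\left(13 + \sqrt{2} \sqrt{\frac{1}{5} \left(-5\right)}\right)^{2} + 43348} = \frac{21820}{\left(13 + \sqrt{2} \sqrt{-1}\right)^{2} + 43348} = \frac{21820}{\left(13 + \sqrt{2} i\right)^{2} + 43348} = \frac{21820}{\left(13 + i \sqrt{2}\right)^{2} + 43348} = \frac{21820}{43348 + \left(13 + i \sqrt{2}\right)^{2}}$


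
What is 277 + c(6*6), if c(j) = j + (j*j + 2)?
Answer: 1611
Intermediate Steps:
c(j) = 2 + j + j² (c(j) = j + (j² + 2) = j + (2 + j²) = 2 + j + j²)
277 + c(6*6) = 277 + (2 + 6*6 + (6*6)²) = 277 + (2 + 36 + 36²) = 277 + (2 + 36 + 1296) = 277 + 1334 = 1611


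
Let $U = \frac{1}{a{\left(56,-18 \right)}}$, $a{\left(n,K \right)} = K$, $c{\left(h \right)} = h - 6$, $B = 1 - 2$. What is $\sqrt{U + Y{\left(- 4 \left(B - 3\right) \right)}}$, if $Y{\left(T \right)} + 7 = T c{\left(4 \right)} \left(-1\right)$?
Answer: $\frac{\sqrt{898}}{6} \approx 4.9944$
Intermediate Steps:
$B = -1$
$c{\left(h \right)} = -6 + h$ ($c{\left(h \right)} = h - 6 = -6 + h$)
$U = - \frac{1}{18}$ ($U = \frac{1}{-18} = - \frac{1}{18} \approx -0.055556$)
$Y{\left(T \right)} = -7 + 2 T$ ($Y{\left(T \right)} = -7 + T \left(-6 + 4\right) \left(-1\right) = -7 + T \left(-2\right) \left(-1\right) = -7 + - 2 T \left(-1\right) = -7 + 2 T$)
$\sqrt{U + Y{\left(- 4 \left(B - 3\right) \right)}} = \sqrt{- \frac{1}{18} - \left(7 - 2 \left(- 4 \left(-1 - 3\right)\right)\right)} = \sqrt{- \frac{1}{18} - \left(7 - 2 \left(\left(-4\right) \left(-4\right)\right)\right)} = \sqrt{- \frac{1}{18} + \left(-7 + 2 \cdot 16\right)} = \sqrt{- \frac{1}{18} + \left(-7 + 32\right)} = \sqrt{- \frac{1}{18} + 25} = \sqrt{\frac{449}{18}} = \frac{\sqrt{898}}{6}$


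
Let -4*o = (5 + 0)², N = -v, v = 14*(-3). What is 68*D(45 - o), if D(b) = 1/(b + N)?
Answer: 272/373 ≈ 0.72922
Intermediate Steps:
v = -42
N = 42 (N = -1*(-42) = 42)
o = -25/4 (o = -(5 + 0)²/4 = -¼*5² = -¼*25 = -25/4 ≈ -6.2500)
D(b) = 1/(42 + b) (D(b) = 1/(b + 42) = 1/(42 + b))
68*D(45 - o) = 68/(42 + (45 - 1*(-25/4))) = 68/(42 + (45 + 25/4)) = 68/(42 + 205/4) = 68/(373/4) = 68*(4/373) = 272/373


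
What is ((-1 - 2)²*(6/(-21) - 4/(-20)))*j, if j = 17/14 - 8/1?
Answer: 513/98 ≈ 5.2347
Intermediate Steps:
j = -95/14 (j = 17*(1/14) - 8*1 = 17/14 - 8 = -95/14 ≈ -6.7857)
((-1 - 2)²*(6/(-21) - 4/(-20)))*j = ((-1 - 2)²*(6/(-21) - 4/(-20)))*(-95/14) = ((-3)²*(6*(-1/21) - 4*(-1/20)))*(-95/14) = (9*(-2/7 + ⅕))*(-95/14) = (9*(-3/35))*(-95/14) = -27/35*(-95/14) = 513/98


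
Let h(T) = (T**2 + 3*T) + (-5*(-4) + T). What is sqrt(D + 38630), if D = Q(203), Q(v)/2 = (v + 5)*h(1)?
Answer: sqrt(49030) ≈ 221.43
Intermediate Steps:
h(T) = 20 + T**2 + 4*T (h(T) = (T**2 + 3*T) + (20 + T) = 20 + T**2 + 4*T)
Q(v) = 250 + 50*v (Q(v) = 2*((v + 5)*(20 + 1**2 + 4*1)) = 2*((5 + v)*(20 + 1 + 4)) = 2*((5 + v)*25) = 2*(125 + 25*v) = 250 + 50*v)
D = 10400 (D = 250 + 50*203 = 250 + 10150 = 10400)
sqrt(D + 38630) = sqrt(10400 + 38630) = sqrt(49030)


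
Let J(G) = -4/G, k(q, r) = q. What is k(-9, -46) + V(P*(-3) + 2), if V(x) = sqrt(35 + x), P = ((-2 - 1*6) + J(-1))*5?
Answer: -9 + sqrt(97) ≈ 0.84886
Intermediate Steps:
P = -20 (P = ((-2 - 1*6) - 4/(-1))*5 = ((-2 - 6) - 4*(-1))*5 = (-8 + 4)*5 = -4*5 = -20)
k(-9, -46) + V(P*(-3) + 2) = -9 + sqrt(35 + (-20*(-3) + 2)) = -9 + sqrt(35 + (60 + 2)) = -9 + sqrt(35 + 62) = -9 + sqrt(97)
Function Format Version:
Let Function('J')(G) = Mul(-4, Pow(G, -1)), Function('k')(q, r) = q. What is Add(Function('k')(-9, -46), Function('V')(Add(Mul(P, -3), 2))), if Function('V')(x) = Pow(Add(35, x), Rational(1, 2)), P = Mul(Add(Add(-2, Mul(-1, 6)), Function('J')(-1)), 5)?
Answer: Add(-9, Pow(97, Rational(1, 2))) ≈ 0.84886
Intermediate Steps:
P = -20 (P = Mul(Add(Add(-2, Mul(-1, 6)), Mul(-4, Pow(-1, -1))), 5) = Mul(Add(Add(-2, -6), Mul(-4, -1)), 5) = Mul(Add(-8, 4), 5) = Mul(-4, 5) = -20)
Add(Function('k')(-9, -46), Function('V')(Add(Mul(P, -3), 2))) = Add(-9, Pow(Add(35, Add(Mul(-20, -3), 2)), Rational(1, 2))) = Add(-9, Pow(Add(35, Add(60, 2)), Rational(1, 2))) = Add(-9, Pow(Add(35, 62), Rational(1, 2))) = Add(-9, Pow(97, Rational(1, 2)))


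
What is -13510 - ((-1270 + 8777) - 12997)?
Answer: -8020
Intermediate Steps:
-13510 - ((-1270 + 8777) - 12997) = -13510 - (7507 - 12997) = -13510 - 1*(-5490) = -13510 + 5490 = -8020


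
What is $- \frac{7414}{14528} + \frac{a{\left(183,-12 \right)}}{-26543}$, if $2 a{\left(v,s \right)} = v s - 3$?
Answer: $- \frac{90408133}{192808352} \approx -0.4689$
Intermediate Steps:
$a{\left(v,s \right)} = - \frac{3}{2} + \frac{s v}{2}$ ($a{\left(v,s \right)} = \frac{v s - 3}{2} = \frac{s v - 3}{2} = \frac{-3 + s v}{2} = - \frac{3}{2} + \frac{s v}{2}$)
$- \frac{7414}{14528} + \frac{a{\left(183,-12 \right)}}{-26543} = - \frac{7414}{14528} + \frac{- \frac{3}{2} + \frac{1}{2} \left(-12\right) 183}{-26543} = \left(-7414\right) \frac{1}{14528} + \left(- \frac{3}{2} - 1098\right) \left(- \frac{1}{26543}\right) = - \frac{3707}{7264} - - \frac{2199}{53086} = - \frac{3707}{7264} + \frac{2199}{53086} = - \frac{90408133}{192808352}$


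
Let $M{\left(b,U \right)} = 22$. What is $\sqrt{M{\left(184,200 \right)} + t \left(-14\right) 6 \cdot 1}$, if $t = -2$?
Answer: $\sqrt{190} \approx 13.784$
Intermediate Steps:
$\sqrt{M{\left(184,200 \right)} + t \left(-14\right) 6 \cdot 1} = \sqrt{22 + \left(-2\right) \left(-14\right) 6 \cdot 1} = \sqrt{22 + 28 \cdot 6} = \sqrt{22 + 168} = \sqrt{190}$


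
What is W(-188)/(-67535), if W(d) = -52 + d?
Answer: 48/13507 ≈ 0.0035537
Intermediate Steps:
W(-188)/(-67535) = (-52 - 188)/(-67535) = -240*(-1/67535) = 48/13507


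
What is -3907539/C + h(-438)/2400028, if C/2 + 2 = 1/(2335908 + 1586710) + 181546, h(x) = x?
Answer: -3065644313573613327/284854428140090234 ≈ -10.762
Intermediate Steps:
C = 712127762193/1961309 (C = -4 + 2*(1/(2335908 + 1586710) + 181546) = -4 + 2*(1/3922618 + 181546) = -4 + 2*(712135607429/3922618) = -4 + 712135607429/1961309 = 712127762193/1961309 ≈ 3.6309e+5)
-3907539/C + h(-438)/2400028 = -3907539/712127762193/1961309 - 438/2400028 = -3907539*1961309/712127762193 - 438*1/2400028 = -2554630469517/237375920731 - 219/1200014 = -3065644313573613327/284854428140090234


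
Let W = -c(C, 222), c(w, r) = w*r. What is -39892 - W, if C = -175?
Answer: -78742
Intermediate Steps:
c(w, r) = r*w
W = 38850 (W = -222*(-175) = -1*(-38850) = 38850)
-39892 - W = -39892 - 1*38850 = -39892 - 38850 = -78742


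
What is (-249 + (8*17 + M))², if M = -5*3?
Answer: 16384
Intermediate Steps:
M = -15
(-249 + (8*17 + M))² = (-249 + (8*17 - 15))² = (-249 + (136 - 15))² = (-249 + 121)² = (-128)² = 16384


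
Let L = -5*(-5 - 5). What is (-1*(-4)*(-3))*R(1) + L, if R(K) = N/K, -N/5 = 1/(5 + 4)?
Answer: 170/3 ≈ 56.667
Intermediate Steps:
N = -5/9 (N = -5/(5 + 4) = -5/9 ≈ -0.55556)
L = 50 (L = -5*(-10) = 50)
R(K) = -5/(9*K)
(-1*(-4)*(-3))*R(1) + L = (-1*(-4)*(-3))*(-5/9/1) + 50 = (4*(-3))*(-5/9*1) + 50 = -12*(-5/9) + 50 = 20/3 + 50 = 170/3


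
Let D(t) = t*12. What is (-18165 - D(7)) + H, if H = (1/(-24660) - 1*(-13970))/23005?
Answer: -10352373421501/567303300 ≈ -18248.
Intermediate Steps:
D(t) = 12*t
H = 344500199/567303300 (H = (-1/24660 + 13970)*(1/23005) = (344500199/24660)*(1/23005) = 344500199/567303300 ≈ 0.60726)
(-18165 - D(7)) + H = (-18165 - 12*7) + 344500199/567303300 = (-18165 - 1*84) + 344500199/567303300 = (-18165 - 84) + 344500199/567303300 = -18249 + 344500199/567303300 = -10352373421501/567303300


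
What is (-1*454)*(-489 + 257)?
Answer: 105328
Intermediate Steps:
(-1*454)*(-489 + 257) = -454*(-232) = 105328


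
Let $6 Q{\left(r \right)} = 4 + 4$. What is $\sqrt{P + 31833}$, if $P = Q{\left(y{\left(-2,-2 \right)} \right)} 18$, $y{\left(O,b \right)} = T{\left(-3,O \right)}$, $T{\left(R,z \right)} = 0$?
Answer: $\sqrt{31857} \approx 178.49$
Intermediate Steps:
$y{\left(O,b \right)} = 0$
$Q{\left(r \right)} = \frac{4}{3}$ ($Q{\left(r \right)} = \frac{4 + 4}{6} = \frac{1}{6} \cdot 8 = \frac{4}{3}$)
$P = 24$ ($P = \frac{4}{3} \cdot 18 = 24$)
$\sqrt{P + 31833} = \sqrt{24 + 31833} = \sqrt{31857}$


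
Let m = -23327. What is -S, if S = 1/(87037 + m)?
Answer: -1/63710 ≈ -1.5696e-5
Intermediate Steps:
S = 1/63710 (S = 1/(87037 - 23327) = 1/63710 ≈ 1.5696e-5)
-S = -1*1/63710 = -1/63710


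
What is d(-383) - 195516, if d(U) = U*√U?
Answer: -195516 - 383*I*√383 ≈ -1.9552e+5 - 7495.5*I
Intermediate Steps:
d(U) = U^(3/2)
d(-383) - 195516 = (-383)^(3/2) - 195516 = -383*I*√383 - 195516 = -195516 - 383*I*√383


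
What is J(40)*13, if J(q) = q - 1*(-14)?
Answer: 702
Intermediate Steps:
J(q) = 14 + q (J(q) = q + 14 = 14 + q)
J(40)*13 = (14 + 40)*13 = 54*13 = 702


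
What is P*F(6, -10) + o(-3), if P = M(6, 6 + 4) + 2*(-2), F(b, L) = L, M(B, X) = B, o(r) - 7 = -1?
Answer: -14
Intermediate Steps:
o(r) = 6 (o(r) = 7 - 1 = 6)
P = 2 (P = 6 + 2*(-2) = 6 - 4 = 2)
P*F(6, -10) + o(-3) = 2*(-10) + 6 = -20 + 6 = -14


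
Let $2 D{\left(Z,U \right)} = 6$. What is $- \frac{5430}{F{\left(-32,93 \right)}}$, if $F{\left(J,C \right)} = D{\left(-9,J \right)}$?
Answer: $-1810$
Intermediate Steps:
$D{\left(Z,U \right)} = 3$ ($D{\left(Z,U \right)} = \frac{1}{2} \cdot 6 = 3$)
$F{\left(J,C \right)} = 3$
$- \frac{5430}{F{\left(-32,93 \right)}} = - \frac{5430}{3} = \left(-5430\right) \frac{1}{3} = -1810$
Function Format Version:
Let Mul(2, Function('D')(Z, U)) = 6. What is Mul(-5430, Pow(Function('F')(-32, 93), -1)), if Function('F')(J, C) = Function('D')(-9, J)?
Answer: -1810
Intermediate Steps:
Function('D')(Z, U) = 3 (Function('D')(Z, U) = Mul(Rational(1, 2), 6) = 3)
Function('F')(J, C) = 3
Mul(-5430, Pow(Function('F')(-32, 93), -1)) = Mul(-5430, Pow(3, -1)) = Mul(-5430, Rational(1, 3)) = -1810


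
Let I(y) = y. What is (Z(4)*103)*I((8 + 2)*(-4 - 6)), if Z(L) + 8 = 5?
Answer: 30900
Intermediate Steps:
Z(L) = -3 (Z(L) = -8 + 5 = -3)
(Z(4)*103)*I((8 + 2)*(-4 - 6)) = (-3*103)*((8 + 2)*(-4 - 6)) = -3090*(-10) = -309*(-100) = 30900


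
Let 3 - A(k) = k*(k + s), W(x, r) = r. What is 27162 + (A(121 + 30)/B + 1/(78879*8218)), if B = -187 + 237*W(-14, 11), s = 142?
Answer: 2129032319420701/78435542262 ≈ 27144.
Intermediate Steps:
B = 2420 (B = -187 + 237*11 = -187 + 2607 = 2420)
A(k) = 3 - k*(142 + k) (A(k) = 3 - k*(k + 142) = 3 - k*(142 + k))
27162 + (A(121 + 30)/B + 1/(78879*8218)) = 27162 + ((3 - (121 + 30)² - 142*(121 + 30))/2420 + 1/(78879*8218)) = 27162 + ((3 - 1*151² - 142*151)*(1/2420) + (1/78879)*(1/8218)) = 27162 + ((3 - 1*22801 - 21442)*(1/2420) + 1/648227622) = 27162 + ((3 - 22801 - 21442)*(1/2420) + 1/648227622) = 27162 + (-44240*1/2420 + 1/648227622) = 27162 + (-2212/121 + 1/648227622) = 27162 - 1433879499743/78435542262 = 2129032319420701/78435542262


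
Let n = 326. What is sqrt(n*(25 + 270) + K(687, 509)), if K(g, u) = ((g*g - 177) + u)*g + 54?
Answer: sqrt(324567011) ≈ 18016.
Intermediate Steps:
K(g, u) = 54 + g*(-177 + u + g**2) (K(g, u) = ((g**2 - 177) + u)*g + 54 = ((-177 + g**2) + u)*g + 54 = (-177 + u + g**2)*g + 54 = g*(-177 + u + g**2) + 54 = 54 + g*(-177 + u + g**2))
sqrt(n*(25 + 270) + K(687, 509)) = sqrt(326*(25 + 270) + (54 + 687**3 - 177*687 + 687*509)) = sqrt(326*295 + (54 + 324242703 - 121599 + 349683)) = sqrt(96170 + 324470841) = sqrt(324567011)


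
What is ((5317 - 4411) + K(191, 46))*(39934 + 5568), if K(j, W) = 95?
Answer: 45547502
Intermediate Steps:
((5317 - 4411) + K(191, 46))*(39934 + 5568) = ((5317 - 4411) + 95)*(39934 + 5568) = (906 + 95)*45502 = 1001*45502 = 45547502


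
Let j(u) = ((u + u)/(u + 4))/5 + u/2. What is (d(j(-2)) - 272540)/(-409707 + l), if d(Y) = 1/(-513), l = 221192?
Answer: 139813021/96708195 ≈ 1.4457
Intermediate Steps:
j(u) = u/2 + 2*u/(5*(4 + u)) (j(u) = ((2*u)/(4 + u))*(1/5) + u*(1/2) = (2*u/(4 + u))*(1/5) + u/2 = 2*u/(5*(4 + u)) + u/2 = u/2 + 2*u/(5*(4 + u)))
d(Y) = -1/513
(d(j(-2)) - 272540)/(-409707 + l) = (-1/513 - 272540)/(-409707 + 221192) = -139813021/513/(-188515) = -139813021/513*(-1/188515) = 139813021/96708195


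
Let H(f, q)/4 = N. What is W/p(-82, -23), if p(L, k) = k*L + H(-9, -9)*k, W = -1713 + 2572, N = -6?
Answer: 859/2438 ≈ 0.35234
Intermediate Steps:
H(f, q) = -24 (H(f, q) = 4*(-6) = -24)
W = 859
p(L, k) = -24*k + L*k (p(L, k) = k*L - 24*k = L*k - 24*k = -24*k + L*k)
W/p(-82, -23) = 859/((-23*(-24 - 82))) = 859/((-23*(-106))) = 859/2438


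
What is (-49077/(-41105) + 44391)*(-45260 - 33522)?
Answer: -143756755861224/41105 ≈ -3.4973e+9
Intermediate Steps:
(-49077/(-41105) + 44391)*(-45260 - 33522) = (-49077*(-1/41105) + 44391)*(-78782) = (49077/41105 + 44391)*(-78782) = (1824741132/41105)*(-78782) = -143756755861224/41105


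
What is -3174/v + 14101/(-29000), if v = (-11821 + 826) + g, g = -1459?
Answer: -41783927/180583000 ≈ -0.23138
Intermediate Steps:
v = -12454 (v = (-11821 + 826) - 1459 = -10995 - 1459 = -12454)
-3174/v + 14101/(-29000) = -3174/(-12454) + 14101/(-29000) = -3174*(-1/12454) + 14101*(-1/29000) = 1587/6227 - 14101/29000 = -41783927/180583000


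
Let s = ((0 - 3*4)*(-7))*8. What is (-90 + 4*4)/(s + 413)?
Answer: -74/1085 ≈ -0.068203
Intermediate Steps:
s = 672 (s = ((0 - 12)*(-7))*8 = -12*(-7)*8 = 84*8 = 672)
(-90 + 4*4)/(s + 413) = (-90 + 4*4)/(672 + 413) = (-90 + 16)/1085 = -74*1/1085 = -74/1085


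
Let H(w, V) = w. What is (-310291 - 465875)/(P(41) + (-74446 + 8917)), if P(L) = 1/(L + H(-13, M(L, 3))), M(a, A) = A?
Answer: 21732648/1834811 ≈ 11.845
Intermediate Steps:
P(L) = 1/(-13 + L) (P(L) = 1/(L - 13) = 1/(-13 + L))
(-310291 - 465875)/(P(41) + (-74446 + 8917)) = (-310291 - 465875)/(1/(-13 + 41) + (-74446 + 8917)) = -776166/(1/28 - 65529) = -776166/(-1834811/28) = -776166*(-28/1834811) = 21732648/1834811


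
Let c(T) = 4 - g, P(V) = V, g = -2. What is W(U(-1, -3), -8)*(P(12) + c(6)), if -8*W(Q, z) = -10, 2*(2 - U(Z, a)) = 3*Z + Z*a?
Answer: 45/2 ≈ 22.500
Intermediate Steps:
c(T) = 6 (c(T) = 4 - 1*(-2) = 4 + 2 = 6)
U(Z, a) = 2 - 3*Z/2 - Z*a/2 (U(Z, a) = 2 - (3*Z + Z*a)/2 = 2 + (-3*Z/2 - Z*a/2) = 2 - 3*Z/2 - Z*a/2)
W(Q, z) = 5/4 (W(Q, z) = -⅛*(-10) = 5/4)
W(U(-1, -3), -8)*(P(12) + c(6)) = 5*(12 + 6)/4 = (5/4)*18 = 45/2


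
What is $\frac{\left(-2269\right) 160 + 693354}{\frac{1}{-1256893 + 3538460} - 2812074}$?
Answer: $- \frac{753633522038}{6415935239957} \approx -0.11746$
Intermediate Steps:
$\frac{\left(-2269\right) 160 + 693354}{\frac{1}{-1256893 + 3538460} - 2812074} = \frac{-363040 + 693354}{\frac{1}{2281567} - 2812074} = \frac{330314}{\frac{1}{2281567} - 2812074} = \frac{330314}{- \frac{6415935239957}{2281567}} = 330314 \left(- \frac{2281567}{6415935239957}\right) = - \frac{753633522038}{6415935239957}$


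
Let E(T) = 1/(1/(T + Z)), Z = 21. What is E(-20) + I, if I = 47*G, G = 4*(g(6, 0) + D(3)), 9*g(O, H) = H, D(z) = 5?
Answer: 941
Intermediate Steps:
g(O, H) = H/9
G = 20 (G = 4*((⅑)*0 + 5) = 4*(0 + 5) = 4*5 = 20)
E(T) = 21 + T (E(T) = 1/(1/(T + 21)) = 1/(1/(21 + T)) = 21 + T)
I = 940 (I = 47*20 = 940)
E(-20) + I = (21 - 20) + 940 = 1 + 940 = 941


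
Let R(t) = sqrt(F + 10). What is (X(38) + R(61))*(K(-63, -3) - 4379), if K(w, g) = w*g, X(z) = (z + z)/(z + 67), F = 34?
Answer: -63688/21 - 8380*sqrt(11) ≈ -30826.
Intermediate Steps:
X(z) = 2*z/(67 + z) (X(z) = (2*z)/(67 + z) = 2*z/(67 + z))
R(t) = 2*sqrt(11) (R(t) = sqrt(34 + 10) = sqrt(44) = 2*sqrt(11))
K(w, g) = g*w
(X(38) + R(61))*(K(-63, -3) - 4379) = (2*38/(67 + 38) + 2*sqrt(11))*(-3*(-63) - 4379) = (2*38/105 + 2*sqrt(11))*(189 - 4379) = (2*38*(1/105) + 2*sqrt(11))*(-4190) = (76/105 + 2*sqrt(11))*(-4190) = -63688/21 - 8380*sqrt(11)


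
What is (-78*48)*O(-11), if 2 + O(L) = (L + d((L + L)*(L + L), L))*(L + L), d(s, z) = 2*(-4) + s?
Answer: 38308608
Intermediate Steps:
d(s, z) = -8 + s
O(L) = -2 + 2*L*(-8 + L + 4*L²) (O(L) = -2 + (L + (-8 + (L + L)*(L + L)))*(L + L) = -2 + (L + (-8 + (2*L)*(2*L)))*(2*L) = -2 + (L + (-8 + 4*L²))*(2*L) = -2 + (-8 + L + 4*L²)*(2*L) = -2 + 2*L*(-8 + L + 4*L²))
(-78*48)*O(-11) = (-78*48)*(-2 + 2*(-11)² + 8*(-11)*(-2 + (-11)²)) = -3744*(-2 + 2*121 + 8*(-11)*(-2 + 121)) = -3744*(-2 + 242 + 8*(-11)*119) = -3744*(-2 + 242 - 10472) = -3744*(-10232) = 38308608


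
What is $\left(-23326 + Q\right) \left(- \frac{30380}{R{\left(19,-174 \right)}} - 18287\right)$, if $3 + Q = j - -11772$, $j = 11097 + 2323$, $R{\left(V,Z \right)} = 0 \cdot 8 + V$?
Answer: $- \frac{703902879}{19} \approx -3.7047 \cdot 10^{7}$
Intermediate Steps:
$R{\left(V,Z \right)} = V$ ($R{\left(V,Z \right)} = 0 + V = V$)
$j = 13420$
$Q = 25189$ ($Q = -3 + \left(13420 - -11772\right) = -3 + \left(13420 + 11772\right) = -3 + 25192 = 25189$)
$\left(-23326 + Q\right) \left(- \frac{30380}{R{\left(19,-174 \right)}} - 18287\right) = \left(-23326 + 25189\right) \left(- \frac{30380}{19} - 18287\right) = 1863 \left(\left(-30380\right) \frac{1}{19} - 18287\right) = 1863 \left(- \frac{30380}{19} - 18287\right) = 1863 \left(- \frac{377833}{19}\right) = - \frac{703902879}{19}$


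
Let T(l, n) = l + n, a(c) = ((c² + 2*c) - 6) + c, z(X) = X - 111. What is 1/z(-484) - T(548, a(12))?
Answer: -429591/595 ≈ -722.00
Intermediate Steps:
z(X) = -111 + X
a(c) = -6 + c² + 3*c (a(c) = (-6 + c² + 2*c) + c = -6 + c² + 3*c)
1/z(-484) - T(548, a(12)) = 1/(-111 - 484) - (548 + (-6 + 12² + 3*12)) = 1/(-595) - (548 + (-6 + 144 + 36)) = -1/595 - (548 + 174) = -1/595 - 1*722 = -1/595 - 722 = -429591/595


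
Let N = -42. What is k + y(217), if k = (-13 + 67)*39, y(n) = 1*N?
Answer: 2064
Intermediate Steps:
y(n) = -42 (y(n) = 1*(-42) = -42)
k = 2106 (k = 54*39 = 2106)
k + y(217) = 2106 - 42 = 2064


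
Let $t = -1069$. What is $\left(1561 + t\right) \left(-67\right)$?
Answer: $-32964$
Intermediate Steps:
$\left(1561 + t\right) \left(-67\right) = \left(1561 - 1069\right) \left(-67\right) = 492 \left(-67\right) = -32964$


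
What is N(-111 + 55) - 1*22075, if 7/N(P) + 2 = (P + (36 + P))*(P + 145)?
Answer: -149359457/6766 ≈ -22075.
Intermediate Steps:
N(P) = 7/(-2 + (36 + 2*P)*(145 + P)) (N(P) = 7/(-2 + (P + (36 + P))*(P + 145)) = 7/(-2 + (36 + 2*P)*(145 + P)))
N(-111 + 55) - 1*22075 = 7/(2*(2609 + (-111 + 55)² + 163*(-111 + 55))) - 1*22075 = 7/(2*(2609 + (-56)² + 163*(-56))) - 22075 = 7/(2*(2609 + 3136 - 9128)) - 22075 = (7/2)/(-3383) - 22075 = (7/2)*(-1/3383) - 22075 = -7/6766 - 22075 = -149359457/6766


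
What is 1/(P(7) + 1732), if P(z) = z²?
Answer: 1/1781 ≈ 0.00056148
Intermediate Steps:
1/(P(7) + 1732) = 1/(7² + 1732) = 1/(49 + 1732) = 1/1781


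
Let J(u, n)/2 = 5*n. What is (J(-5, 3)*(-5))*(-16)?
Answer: 2400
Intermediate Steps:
J(u, n) = 10*n (J(u, n) = 2*(5*n) = 10*n)
(J(-5, 3)*(-5))*(-16) = ((10*3)*(-5))*(-16) = (30*(-5))*(-16) = -150*(-16) = 2400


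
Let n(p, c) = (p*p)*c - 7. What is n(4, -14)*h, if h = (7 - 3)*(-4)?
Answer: 3696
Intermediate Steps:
n(p, c) = -7 + c*p² (n(p, c) = p²*c - 7 = c*p² - 7 = -7 + c*p²)
h = -16 (h = 4*(-4) = -16)
n(4, -14)*h = (-7 - 14*4²)*(-16) = (-7 - 14*16)*(-16) = (-7 - 224)*(-16) = -231*(-16) = 3696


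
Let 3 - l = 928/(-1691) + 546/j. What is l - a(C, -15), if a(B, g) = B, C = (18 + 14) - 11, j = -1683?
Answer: -16247348/948651 ≈ -17.127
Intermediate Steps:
C = 21 (C = 32 - 11 = 21)
l = 3674323/948651 (l = 3 - (928/(-1691) + 546/(-1683)) = 3 - (928*(-1/1691) + 546*(-1/1683)) = 3 - (-928/1691 - 182/561) = 3 - 1*(-828370/948651) = 3 + 828370/948651 = 3674323/948651 ≈ 3.8732)
l - a(C, -15) = 3674323/948651 - 1*21 = 3674323/948651 - 21 = -16247348/948651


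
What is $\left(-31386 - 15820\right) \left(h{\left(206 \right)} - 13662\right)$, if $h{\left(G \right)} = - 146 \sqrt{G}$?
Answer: $644928372 + 6892076 \sqrt{206} \approx 7.4385 \cdot 10^{8}$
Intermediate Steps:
$\left(-31386 - 15820\right) \left(h{\left(206 \right)} - 13662\right) = \left(-31386 - 15820\right) \left(- 146 \sqrt{206} - 13662\right) = - 47206 \left(-13662 - 146 \sqrt{206}\right) = 644928372 + 6892076 \sqrt{206}$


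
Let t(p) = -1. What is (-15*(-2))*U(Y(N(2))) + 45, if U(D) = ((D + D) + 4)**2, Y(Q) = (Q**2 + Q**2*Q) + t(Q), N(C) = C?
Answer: 20325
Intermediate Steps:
Y(Q) = -1 + Q**2 + Q**3 (Y(Q) = (Q**2 + Q**2*Q) - 1 = (Q**2 + Q**3) - 1 = -1 + Q**2 + Q**3)
U(D) = (4 + 2*D)**2 (U(D) = (2*D + 4)**2 = (4 + 2*D)**2)
(-15*(-2))*U(Y(N(2))) + 45 = (-15*(-2))*(4*(2 + (-1 + 2**2 + 2**3))**2) + 45 = 30*(4*(2 + (-1 + 4 + 8))**2) + 45 = 30*(4*(2 + 11)**2) + 45 = 30*(4*13**2) + 45 = 30*(4*169) + 45 = 30*676 + 45 = 20280 + 45 = 20325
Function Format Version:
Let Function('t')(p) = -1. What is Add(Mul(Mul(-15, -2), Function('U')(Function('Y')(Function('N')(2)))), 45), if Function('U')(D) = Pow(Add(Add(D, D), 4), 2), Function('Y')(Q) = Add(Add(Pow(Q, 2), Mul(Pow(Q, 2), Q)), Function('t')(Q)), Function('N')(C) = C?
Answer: 20325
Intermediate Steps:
Function('Y')(Q) = Add(-1, Pow(Q, 2), Pow(Q, 3)) (Function('Y')(Q) = Add(Add(Pow(Q, 2), Mul(Pow(Q, 2), Q)), -1) = Add(Add(Pow(Q, 2), Pow(Q, 3)), -1) = Add(-1, Pow(Q, 2), Pow(Q, 3)))
Function('U')(D) = Pow(Add(4, Mul(2, D)), 2) (Function('U')(D) = Pow(Add(Mul(2, D), 4), 2) = Pow(Add(4, Mul(2, D)), 2))
Add(Mul(Mul(-15, -2), Function('U')(Function('Y')(Function('N')(2)))), 45) = Add(Mul(Mul(-15, -2), Mul(4, Pow(Add(2, Add(-1, Pow(2, 2), Pow(2, 3))), 2))), 45) = Add(Mul(30, Mul(4, Pow(Add(2, Add(-1, 4, 8)), 2))), 45) = Add(Mul(30, Mul(4, Pow(Add(2, 11), 2))), 45) = Add(Mul(30, Mul(4, Pow(13, 2))), 45) = Add(Mul(30, Mul(4, 169)), 45) = Add(Mul(30, 676), 45) = Add(20280, 45) = 20325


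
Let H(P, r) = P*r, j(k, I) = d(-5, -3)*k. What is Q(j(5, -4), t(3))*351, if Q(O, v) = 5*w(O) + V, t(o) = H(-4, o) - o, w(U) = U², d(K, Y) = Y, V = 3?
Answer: 395928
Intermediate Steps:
j(k, I) = -3*k
t(o) = -5*o (t(o) = -4*o - o = -5*o)
Q(O, v) = 3 + 5*O² (Q(O, v) = 5*O² + 3 = 3 + 5*O²)
Q(j(5, -4), t(3))*351 = (3 + 5*(-3*5)²)*351 = (3 + 5*(-15)²)*351 = (3 + 5*225)*351 = (3 + 1125)*351 = 1128*351 = 395928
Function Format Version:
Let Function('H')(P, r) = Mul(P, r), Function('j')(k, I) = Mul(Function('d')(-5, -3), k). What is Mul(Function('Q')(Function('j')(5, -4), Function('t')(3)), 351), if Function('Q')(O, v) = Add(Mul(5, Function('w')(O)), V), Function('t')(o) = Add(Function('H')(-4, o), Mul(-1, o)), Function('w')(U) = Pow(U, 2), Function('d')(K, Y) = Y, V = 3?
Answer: 395928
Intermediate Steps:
Function('j')(k, I) = Mul(-3, k)
Function('t')(o) = Mul(-5, o) (Function('t')(o) = Add(Mul(-4, o), Mul(-1, o)) = Mul(-5, o))
Function('Q')(O, v) = Add(3, Mul(5, Pow(O, 2))) (Function('Q')(O, v) = Add(Mul(5, Pow(O, 2)), 3) = Add(3, Mul(5, Pow(O, 2))))
Mul(Function('Q')(Function('j')(5, -4), Function('t')(3)), 351) = Mul(Add(3, Mul(5, Pow(Mul(-3, 5), 2))), 351) = Mul(Add(3, Mul(5, Pow(-15, 2))), 351) = Mul(Add(3, Mul(5, 225)), 351) = Mul(Add(3, 1125), 351) = Mul(1128, 351) = 395928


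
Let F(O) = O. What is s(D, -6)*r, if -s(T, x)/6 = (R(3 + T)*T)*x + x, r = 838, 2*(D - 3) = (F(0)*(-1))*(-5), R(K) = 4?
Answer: 392184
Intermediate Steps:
D = 3 (D = 3 + ((0*(-1))*(-5))/2 = 3 + (0*(-5))/2 = 3 + (½)*0 = 3 + 0 = 3)
s(T, x) = -6*x - 24*T*x (s(T, x) = -6*((4*T)*x + x) = -6*(4*T*x + x) = -6*(x + 4*T*x) = -6*x - 24*T*x)
s(D, -6)*r = -6*(-6)*(1 + 4*3)*838 = -6*(-6)*(1 + 12)*838 = -6*(-6)*13*838 = 468*838 = 392184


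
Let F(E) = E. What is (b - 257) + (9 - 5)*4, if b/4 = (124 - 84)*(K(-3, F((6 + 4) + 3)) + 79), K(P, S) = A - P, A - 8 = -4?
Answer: 13519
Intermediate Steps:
A = 4 (A = 8 - 4 = 4)
K(P, S) = 4 - P
b = 13760 (b = 4*((124 - 84)*((4 - 1*(-3)) + 79)) = 4*(40*((4 + 3) + 79)) = 4*(40*(7 + 79)) = 4*(40*86) = 4*3440 = 13760)
(b - 257) + (9 - 5)*4 = (13760 - 257) + (9 - 5)*4 = 13503 + 4*4 = 13503 + 16 = 13519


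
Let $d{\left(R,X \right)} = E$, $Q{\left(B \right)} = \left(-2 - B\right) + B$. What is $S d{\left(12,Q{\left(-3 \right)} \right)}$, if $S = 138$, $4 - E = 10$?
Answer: $-828$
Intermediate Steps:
$E = -6$ ($E = 4 - 10 = -6$)
$Q{\left(B \right)} = -2$
$d{\left(R,X \right)} = -6$
$S d{\left(12,Q{\left(-3 \right)} \right)} = 138 \left(-6\right) = -828$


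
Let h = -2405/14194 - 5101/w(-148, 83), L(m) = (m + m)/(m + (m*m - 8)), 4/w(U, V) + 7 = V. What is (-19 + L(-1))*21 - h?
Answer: 2740163607/28388 ≈ 96525.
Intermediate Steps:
w(U, V) = 4/(-7 + V)
L(m) = 2*m/(-8 + m + m**2) (L(m) = (2*m)/(m + (m**2 - 8)) = (2*m)/(m + (-8 + m**2)) = (2*m)/(-8 + m + m**2) = 2*m/(-8 + m + m**2))
h = -1375670691/14194 (h = -2405/14194 - 5101/(4/(-7 + 83)) = -2405*1/14194 - 5101/(4/76) = -2405/14194 - 5101/(4*(1/76)) = -2405/14194 - 5101/1/19 = -2405/14194 - 5101*19 = -2405/14194 - 96919 = -1375670691/14194 ≈ -96919.)
(-19 + L(-1))*21 - h = (-19 + 2*(-1)/(-8 - 1 + (-1)**2))*21 - 1*(-1375670691/14194) = (-19 + 2*(-1)/(-8 - 1 + 1))*21 + 1375670691/14194 = (-19 + 2*(-1)/(-8))*21 + 1375670691/14194 = (-19 + 2*(-1)*(-1/8))*21 + 1375670691/14194 = (-19 + 1/4)*21 + 1375670691/14194 = -75/4*21 + 1375670691/14194 = -1575/4 + 1375670691/14194 = 2740163607/28388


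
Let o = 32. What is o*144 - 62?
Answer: 4546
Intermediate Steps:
o*144 - 62 = 32*144 - 62 = 4608 - 62 = 4546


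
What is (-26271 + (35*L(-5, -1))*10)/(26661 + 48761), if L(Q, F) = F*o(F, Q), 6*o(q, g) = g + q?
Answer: -25921/75422 ≈ -0.34368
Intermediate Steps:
o(q, g) = g/6 + q/6 (o(q, g) = (g + q)/6 = g/6 + q/6)
L(Q, F) = F*(F/6 + Q/6) (L(Q, F) = F*(Q/6 + F/6) = F*(F/6 + Q/6))
(-26271 + (35*L(-5, -1))*10)/(26661 + 48761) = (-26271 + (35*((⅙)*(-1)*(-1 - 5)))*10)/(26661 + 48761) = (-26271 + (35*((⅙)*(-1)*(-6)))*10)/75422 = (-26271 + (35*1)*10)*(1/75422) = (-26271 + 35*10)*(1/75422) = (-26271 + 350)*(1/75422) = -25921*1/75422 = -25921/75422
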